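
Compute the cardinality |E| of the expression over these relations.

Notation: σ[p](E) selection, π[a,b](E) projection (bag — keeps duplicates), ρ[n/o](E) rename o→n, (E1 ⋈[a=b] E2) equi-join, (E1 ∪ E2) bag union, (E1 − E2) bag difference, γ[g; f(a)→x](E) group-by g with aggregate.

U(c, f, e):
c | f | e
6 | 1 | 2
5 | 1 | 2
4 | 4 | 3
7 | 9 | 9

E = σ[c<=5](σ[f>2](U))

Stepwise |·|:
  U → 4
  σ[f>2](U) → 2
  σ[c<=5](σ[f>2](U)) → 1

|E| = 1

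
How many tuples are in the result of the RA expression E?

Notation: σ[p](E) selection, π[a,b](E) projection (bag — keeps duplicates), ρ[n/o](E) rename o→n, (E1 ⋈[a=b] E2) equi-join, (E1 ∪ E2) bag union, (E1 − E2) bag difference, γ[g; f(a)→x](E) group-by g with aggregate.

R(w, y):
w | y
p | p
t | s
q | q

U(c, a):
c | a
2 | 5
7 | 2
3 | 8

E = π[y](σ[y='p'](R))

Row counts bottom-up:
  R → 3
  σ[y='p'](R) → 1
  π[y](σ[y='p'](R)) → 1

|E| = 1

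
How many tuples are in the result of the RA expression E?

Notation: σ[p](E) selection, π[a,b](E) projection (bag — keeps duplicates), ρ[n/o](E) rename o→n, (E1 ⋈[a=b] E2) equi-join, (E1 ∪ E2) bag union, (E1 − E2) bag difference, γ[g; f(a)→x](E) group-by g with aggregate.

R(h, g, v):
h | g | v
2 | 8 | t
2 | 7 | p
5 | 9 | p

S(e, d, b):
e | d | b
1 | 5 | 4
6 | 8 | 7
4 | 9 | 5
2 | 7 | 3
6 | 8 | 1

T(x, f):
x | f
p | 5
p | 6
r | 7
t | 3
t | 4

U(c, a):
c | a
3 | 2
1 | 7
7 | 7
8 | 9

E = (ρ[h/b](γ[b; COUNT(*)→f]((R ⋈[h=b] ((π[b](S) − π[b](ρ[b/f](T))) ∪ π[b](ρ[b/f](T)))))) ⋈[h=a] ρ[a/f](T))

Stepwise |·|:
  R → 3
  S → 5
  π[b](S) → 5
  T → 5
  ρ[b/f](T) → 5
  π[b](ρ[b/f](T)) → 5
  (π[b](S) − π[b](ρ[b/f](T))) → 1
  T → 5
  ρ[b/f](T) → 5
  π[b](ρ[b/f](T)) → 5
  ((π[b](S) − π[b](ρ[b/f](T))) ∪ π[b](ρ[b/f](T))) → 6
  (R ⋈[h=b] ((π[b](S) − π[b](ρ[b/f](T))) ∪ π[b](ρ[b/f](T)))) → 1
  γ[b; COUNT(*)→f]((R ⋈[h=b] ((π[b](S) − π[b](ρ[b/f](T))) ∪ π[b](ρ[b/f](T))))) → 1
  ρ[h/b](γ[b; COUNT(*)→f]((R ⋈[h=b] ((π[b](S) − π[b](ρ[b/f](T))) ∪ π[b](ρ[b/f](T)))))) → 1
  T → 5
  ρ[a/f](T) → 5
  (ρ[h/b](γ[b; COUNT(*)→f]((R ⋈[h=b] ((π[b](S) − π[b](ρ[b/f](T))) ∪ π[b](ρ[b/f](T)))))) ⋈[h=a] ρ[a/f](T)) → 1

|E| = 1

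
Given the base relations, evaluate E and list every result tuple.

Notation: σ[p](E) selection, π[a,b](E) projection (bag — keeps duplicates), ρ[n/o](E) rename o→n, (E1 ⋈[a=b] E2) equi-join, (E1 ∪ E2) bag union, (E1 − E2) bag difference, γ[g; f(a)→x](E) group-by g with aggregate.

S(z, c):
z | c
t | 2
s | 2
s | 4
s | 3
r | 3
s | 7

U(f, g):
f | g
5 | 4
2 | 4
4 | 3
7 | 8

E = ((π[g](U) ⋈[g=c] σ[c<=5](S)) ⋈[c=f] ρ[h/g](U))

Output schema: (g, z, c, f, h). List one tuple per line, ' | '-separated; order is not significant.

Row counts bottom-up:
  U → 4
  π[g](U) → 4
  S → 6
  σ[c<=5](S) → 5
  (π[g](U) ⋈[g=c] σ[c<=5](S)) → 4
  U → 4
  ρ[h/g](U) → 4
  ((π[g](U) ⋈[g=c] σ[c<=5](S)) ⋈[c=f] ρ[h/g](U)) → 2

== RESULT ==
g | z | c | f | h
4 | s | 4 | 4 | 3
4 | s | 4 | 4 | 3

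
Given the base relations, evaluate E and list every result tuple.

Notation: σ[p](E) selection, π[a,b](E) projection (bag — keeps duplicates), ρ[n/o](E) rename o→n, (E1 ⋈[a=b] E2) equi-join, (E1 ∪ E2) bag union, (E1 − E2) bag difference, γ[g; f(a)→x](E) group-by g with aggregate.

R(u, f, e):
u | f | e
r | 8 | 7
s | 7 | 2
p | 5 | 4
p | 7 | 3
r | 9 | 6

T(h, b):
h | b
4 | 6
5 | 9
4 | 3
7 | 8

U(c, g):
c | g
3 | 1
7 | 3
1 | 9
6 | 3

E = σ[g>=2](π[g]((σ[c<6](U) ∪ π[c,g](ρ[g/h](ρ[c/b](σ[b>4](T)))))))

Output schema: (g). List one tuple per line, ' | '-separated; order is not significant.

Stepwise |·|:
  U → 4
  σ[c<6](U) → 2
  T → 4
  σ[b>4](T) → 3
  ρ[c/b](σ[b>4](T)) → 3
  ρ[g/h](ρ[c/b](σ[b>4](T))) → 3
  π[c,g](ρ[g/h](ρ[c/b](σ[b>4](T)))) → 3
  (σ[c<6](U) ∪ π[c,g](ρ[g/h](ρ[c/b](σ[b>4](T))))) → 5
  π[g]((σ[c<6](U) ∪ π[c,g](ρ[g/h](ρ[c/b](σ[b>4](T)))))) → 5
  σ[g>=2](π[g]((σ[c<6](U) ∪ π[c,g](ρ[g/h](ρ[c/b](σ[b>4](T))))))) → 4

== RESULT ==
g
4
5
7
9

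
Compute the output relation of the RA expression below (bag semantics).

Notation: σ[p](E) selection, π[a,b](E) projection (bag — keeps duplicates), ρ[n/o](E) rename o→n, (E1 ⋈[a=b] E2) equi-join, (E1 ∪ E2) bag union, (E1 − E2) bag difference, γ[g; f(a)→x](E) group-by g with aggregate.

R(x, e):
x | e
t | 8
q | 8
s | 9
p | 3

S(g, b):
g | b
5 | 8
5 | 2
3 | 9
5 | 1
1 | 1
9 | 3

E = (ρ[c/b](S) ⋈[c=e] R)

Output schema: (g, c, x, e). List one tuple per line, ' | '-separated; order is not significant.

Row counts bottom-up:
  S → 6
  ρ[c/b](S) → 6
  R → 4
  (ρ[c/b](S) ⋈[c=e] R) → 4

== RESULT ==
g | c | x | e
3 | 9 | s | 9
5 | 8 | q | 8
5 | 8 | t | 8
9 | 3 | p | 3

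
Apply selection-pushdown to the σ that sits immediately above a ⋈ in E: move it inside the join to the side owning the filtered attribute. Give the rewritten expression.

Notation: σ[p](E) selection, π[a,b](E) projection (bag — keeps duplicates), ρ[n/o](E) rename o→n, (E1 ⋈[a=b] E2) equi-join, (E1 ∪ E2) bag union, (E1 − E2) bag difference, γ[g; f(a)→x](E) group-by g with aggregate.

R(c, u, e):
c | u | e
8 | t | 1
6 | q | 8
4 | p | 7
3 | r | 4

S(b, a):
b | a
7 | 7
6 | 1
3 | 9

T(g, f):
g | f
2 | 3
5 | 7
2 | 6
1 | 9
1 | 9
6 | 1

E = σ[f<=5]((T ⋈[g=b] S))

σ filters on f, owned by the left side.
E' = (σ[f<=5](T) ⋈[g=b] S)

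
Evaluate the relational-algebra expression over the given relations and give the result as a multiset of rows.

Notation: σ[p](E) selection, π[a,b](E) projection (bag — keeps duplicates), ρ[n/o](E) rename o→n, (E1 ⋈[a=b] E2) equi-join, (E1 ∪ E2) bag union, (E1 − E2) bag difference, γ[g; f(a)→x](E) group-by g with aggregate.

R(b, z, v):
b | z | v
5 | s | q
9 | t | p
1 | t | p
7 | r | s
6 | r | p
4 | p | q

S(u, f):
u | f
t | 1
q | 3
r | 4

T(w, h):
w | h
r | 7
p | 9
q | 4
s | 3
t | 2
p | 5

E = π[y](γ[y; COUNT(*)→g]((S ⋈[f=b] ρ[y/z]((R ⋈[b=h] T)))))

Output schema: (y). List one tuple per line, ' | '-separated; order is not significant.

Per-node cardinality:
  S → 3
  R → 6
  T → 6
  (R ⋈[b=h] T) → 4
  ρ[y/z]((R ⋈[b=h] T)) → 4
  (S ⋈[f=b] ρ[y/z]((R ⋈[b=h] T))) → 1
  γ[y; COUNT(*)→g]((S ⋈[f=b] ρ[y/z]((R ⋈[b=h] T)))) → 1
  π[y](γ[y; COUNT(*)→g]((S ⋈[f=b] ρ[y/z]((R ⋈[b=h] T))))) → 1

== RESULT ==
y
p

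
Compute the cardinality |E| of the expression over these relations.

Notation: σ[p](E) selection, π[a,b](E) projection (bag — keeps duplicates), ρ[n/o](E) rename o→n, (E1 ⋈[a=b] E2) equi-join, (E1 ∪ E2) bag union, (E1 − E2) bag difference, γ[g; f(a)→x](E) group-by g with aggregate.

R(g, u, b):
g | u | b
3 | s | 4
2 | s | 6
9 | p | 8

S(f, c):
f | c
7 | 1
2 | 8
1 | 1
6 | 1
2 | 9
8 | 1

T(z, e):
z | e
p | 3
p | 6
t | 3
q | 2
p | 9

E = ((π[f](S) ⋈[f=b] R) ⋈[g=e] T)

Stepwise |·|:
  S → 6
  π[f](S) → 6
  R → 3
  (π[f](S) ⋈[f=b] R) → 2
  T → 5
  ((π[f](S) ⋈[f=b] R) ⋈[g=e] T) → 2

|E| = 2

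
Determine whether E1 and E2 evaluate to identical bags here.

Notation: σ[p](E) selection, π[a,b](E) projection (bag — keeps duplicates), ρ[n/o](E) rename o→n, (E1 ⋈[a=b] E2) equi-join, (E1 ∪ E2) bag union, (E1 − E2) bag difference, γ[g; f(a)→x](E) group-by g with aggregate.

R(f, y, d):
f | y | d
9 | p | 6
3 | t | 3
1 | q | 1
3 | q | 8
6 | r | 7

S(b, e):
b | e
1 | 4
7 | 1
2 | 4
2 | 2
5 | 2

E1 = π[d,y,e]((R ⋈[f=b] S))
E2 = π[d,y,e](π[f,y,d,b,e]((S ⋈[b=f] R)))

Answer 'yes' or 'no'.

E1 row counts bottom-up:
  R → 5
  S → 5
  (R ⋈[f=b] S) → 1
  π[d,y,e]((R ⋈[f=b] S)) → 1
E2 row counts bottom-up:
  S → 5
  R → 5
  (S ⋈[b=f] R) → 1
  π[f,y,d,b,e]((S ⋈[b=f] R)) → 1
  π[d,y,e](π[f,y,d,b,e]((S ⋈[b=f] R))) → 1

E1 and E2 produce the same multiset:
d | y | e
1 | q | 4

yes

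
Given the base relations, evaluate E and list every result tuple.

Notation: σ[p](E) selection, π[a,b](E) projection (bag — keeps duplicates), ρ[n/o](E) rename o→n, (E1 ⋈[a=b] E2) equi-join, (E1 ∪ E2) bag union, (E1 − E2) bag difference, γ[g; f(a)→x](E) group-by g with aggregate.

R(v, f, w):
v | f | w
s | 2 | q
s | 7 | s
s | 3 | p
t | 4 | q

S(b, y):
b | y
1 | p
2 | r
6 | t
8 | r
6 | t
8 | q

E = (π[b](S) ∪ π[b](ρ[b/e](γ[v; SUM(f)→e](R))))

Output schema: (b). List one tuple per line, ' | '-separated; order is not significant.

Per-node cardinality:
  S → 6
  π[b](S) → 6
  R → 4
  γ[v; SUM(f)→e](R) → 2
  ρ[b/e](γ[v; SUM(f)→e](R)) → 2
  π[b](ρ[b/e](γ[v; SUM(f)→e](R))) → 2
  (π[b](S) ∪ π[b](ρ[b/e](γ[v; SUM(f)→e](R)))) → 8

== RESULT ==
b
1
2
4
6
6
8
8
12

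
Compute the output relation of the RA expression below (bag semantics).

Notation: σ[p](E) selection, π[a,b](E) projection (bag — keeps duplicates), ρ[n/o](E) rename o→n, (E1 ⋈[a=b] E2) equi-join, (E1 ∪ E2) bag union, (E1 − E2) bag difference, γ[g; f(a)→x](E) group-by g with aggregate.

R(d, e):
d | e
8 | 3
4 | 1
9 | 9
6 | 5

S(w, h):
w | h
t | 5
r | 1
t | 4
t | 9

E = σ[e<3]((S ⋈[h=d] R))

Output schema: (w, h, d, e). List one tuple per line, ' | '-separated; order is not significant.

Subexpression sizes:
  S → 4
  R → 4
  (S ⋈[h=d] R) → 2
  σ[e<3]((S ⋈[h=d] R)) → 1

== RESULT ==
w | h | d | e
t | 4 | 4 | 1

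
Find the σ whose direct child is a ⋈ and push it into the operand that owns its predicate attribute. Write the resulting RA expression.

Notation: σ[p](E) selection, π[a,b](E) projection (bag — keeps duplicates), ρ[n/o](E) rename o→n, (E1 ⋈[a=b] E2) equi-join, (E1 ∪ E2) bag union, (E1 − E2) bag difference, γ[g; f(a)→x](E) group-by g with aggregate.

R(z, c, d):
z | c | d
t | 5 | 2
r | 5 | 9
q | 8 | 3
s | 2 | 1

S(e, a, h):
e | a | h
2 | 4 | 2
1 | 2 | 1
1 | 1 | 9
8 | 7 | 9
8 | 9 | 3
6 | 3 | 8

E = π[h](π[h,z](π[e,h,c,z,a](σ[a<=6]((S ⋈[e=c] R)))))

σ filters on a, owned by the left side.
E' = π[h](π[h,z](π[e,h,c,z,a]((σ[a<=6](S) ⋈[e=c] R))))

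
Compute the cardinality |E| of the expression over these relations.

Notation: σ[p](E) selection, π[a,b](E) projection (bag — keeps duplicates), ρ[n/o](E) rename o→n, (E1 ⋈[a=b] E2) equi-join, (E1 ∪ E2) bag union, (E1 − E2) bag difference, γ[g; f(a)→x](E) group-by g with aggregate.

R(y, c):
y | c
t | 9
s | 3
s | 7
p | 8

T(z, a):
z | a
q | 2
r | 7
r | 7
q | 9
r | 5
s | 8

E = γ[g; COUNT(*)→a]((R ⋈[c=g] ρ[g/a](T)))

Stepwise |·|:
  R → 4
  T → 6
  ρ[g/a](T) → 6
  (R ⋈[c=g] ρ[g/a](T)) → 4
  γ[g; COUNT(*)→a]((R ⋈[c=g] ρ[g/a](T))) → 3

|E| = 3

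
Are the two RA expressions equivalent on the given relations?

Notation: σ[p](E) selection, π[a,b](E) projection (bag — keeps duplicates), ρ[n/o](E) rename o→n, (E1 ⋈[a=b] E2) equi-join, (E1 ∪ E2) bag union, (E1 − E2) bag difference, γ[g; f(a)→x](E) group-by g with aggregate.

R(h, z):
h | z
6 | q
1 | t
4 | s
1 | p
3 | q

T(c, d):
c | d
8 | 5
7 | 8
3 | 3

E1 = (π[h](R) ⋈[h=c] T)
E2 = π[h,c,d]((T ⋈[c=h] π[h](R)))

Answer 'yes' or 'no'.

E1 stepwise |·|:
  R → 5
  π[h](R) → 5
  T → 3
  (π[h](R) ⋈[h=c] T) → 1
E2 stepwise |·|:
  T → 3
  R → 5
  π[h](R) → 5
  (T ⋈[c=h] π[h](R)) → 1
  π[h,c,d]((T ⋈[c=h] π[h](R))) → 1

E1 and E2 produce the same multiset:
h | c | d
3 | 3 | 3

yes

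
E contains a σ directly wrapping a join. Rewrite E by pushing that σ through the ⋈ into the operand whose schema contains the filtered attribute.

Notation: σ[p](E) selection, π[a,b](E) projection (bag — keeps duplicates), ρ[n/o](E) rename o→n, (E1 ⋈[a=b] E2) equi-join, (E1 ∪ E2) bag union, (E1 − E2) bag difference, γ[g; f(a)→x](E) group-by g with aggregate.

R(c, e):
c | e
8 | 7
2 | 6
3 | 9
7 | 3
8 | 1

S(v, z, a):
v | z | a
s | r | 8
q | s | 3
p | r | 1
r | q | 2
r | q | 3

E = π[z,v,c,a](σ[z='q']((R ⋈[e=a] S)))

σ filters on z, owned by the right side.
E' = π[z,v,c,a]((R ⋈[e=a] σ[z='q'](S)))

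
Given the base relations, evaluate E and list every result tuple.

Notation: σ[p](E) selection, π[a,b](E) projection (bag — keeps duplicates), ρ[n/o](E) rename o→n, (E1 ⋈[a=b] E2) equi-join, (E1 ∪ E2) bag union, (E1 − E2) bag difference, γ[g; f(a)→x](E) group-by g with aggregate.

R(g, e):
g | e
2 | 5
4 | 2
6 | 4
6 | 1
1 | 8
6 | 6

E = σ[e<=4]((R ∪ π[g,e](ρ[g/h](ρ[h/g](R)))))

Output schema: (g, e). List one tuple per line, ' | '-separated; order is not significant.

Per-node cardinality:
  R → 6
  R → 6
  ρ[h/g](R) → 6
  ρ[g/h](ρ[h/g](R)) → 6
  π[g,e](ρ[g/h](ρ[h/g](R))) → 6
  (R ∪ π[g,e](ρ[g/h](ρ[h/g](R)))) → 12
  σ[e<=4]((R ∪ π[g,e](ρ[g/h](ρ[h/g](R))))) → 6

== RESULT ==
g | e
4 | 2
4 | 2
6 | 1
6 | 1
6 | 4
6 | 4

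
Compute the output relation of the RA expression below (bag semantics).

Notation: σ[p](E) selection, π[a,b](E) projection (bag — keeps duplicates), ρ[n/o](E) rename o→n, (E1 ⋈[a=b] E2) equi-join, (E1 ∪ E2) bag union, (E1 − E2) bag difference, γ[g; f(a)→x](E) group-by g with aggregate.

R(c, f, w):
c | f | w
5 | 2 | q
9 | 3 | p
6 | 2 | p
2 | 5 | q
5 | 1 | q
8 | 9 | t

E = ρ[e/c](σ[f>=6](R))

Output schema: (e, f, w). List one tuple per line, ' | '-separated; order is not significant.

Row counts bottom-up:
  R → 6
  σ[f>=6](R) → 1
  ρ[e/c](σ[f>=6](R)) → 1

== RESULT ==
e | f | w
8 | 9 | t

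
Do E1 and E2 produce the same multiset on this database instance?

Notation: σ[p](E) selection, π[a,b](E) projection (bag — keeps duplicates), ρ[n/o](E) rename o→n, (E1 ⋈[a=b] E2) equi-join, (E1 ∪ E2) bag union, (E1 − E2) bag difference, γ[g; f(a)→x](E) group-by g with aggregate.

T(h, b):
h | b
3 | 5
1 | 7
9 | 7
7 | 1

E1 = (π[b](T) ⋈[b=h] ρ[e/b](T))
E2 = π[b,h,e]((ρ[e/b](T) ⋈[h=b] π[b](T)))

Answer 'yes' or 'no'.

E1 subexpression sizes:
  T → 4
  π[b](T) → 4
  T → 4
  ρ[e/b](T) → 4
  (π[b](T) ⋈[b=h] ρ[e/b](T)) → 3
E2 subexpression sizes:
  T → 4
  ρ[e/b](T) → 4
  T → 4
  π[b](T) → 4
  (ρ[e/b](T) ⋈[h=b] π[b](T)) → 3
  π[b,h,e]((ρ[e/b](T) ⋈[h=b] π[b](T))) → 3

E1 and E2 produce the same multiset:
b | h | e
1 | 1 | 7
7 | 7 | 1
7 | 7 | 1

yes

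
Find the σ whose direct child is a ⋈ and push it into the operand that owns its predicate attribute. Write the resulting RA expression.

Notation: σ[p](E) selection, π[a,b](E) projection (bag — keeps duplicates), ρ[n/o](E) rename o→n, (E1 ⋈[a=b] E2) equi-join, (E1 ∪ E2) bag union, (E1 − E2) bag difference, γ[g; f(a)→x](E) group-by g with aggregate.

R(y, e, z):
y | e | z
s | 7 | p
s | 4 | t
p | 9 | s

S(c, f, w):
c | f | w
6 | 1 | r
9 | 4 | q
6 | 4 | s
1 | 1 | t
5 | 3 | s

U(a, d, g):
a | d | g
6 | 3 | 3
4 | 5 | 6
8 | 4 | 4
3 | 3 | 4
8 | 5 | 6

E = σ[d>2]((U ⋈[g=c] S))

σ filters on d, owned by the left side.
E' = (σ[d>2](U) ⋈[g=c] S)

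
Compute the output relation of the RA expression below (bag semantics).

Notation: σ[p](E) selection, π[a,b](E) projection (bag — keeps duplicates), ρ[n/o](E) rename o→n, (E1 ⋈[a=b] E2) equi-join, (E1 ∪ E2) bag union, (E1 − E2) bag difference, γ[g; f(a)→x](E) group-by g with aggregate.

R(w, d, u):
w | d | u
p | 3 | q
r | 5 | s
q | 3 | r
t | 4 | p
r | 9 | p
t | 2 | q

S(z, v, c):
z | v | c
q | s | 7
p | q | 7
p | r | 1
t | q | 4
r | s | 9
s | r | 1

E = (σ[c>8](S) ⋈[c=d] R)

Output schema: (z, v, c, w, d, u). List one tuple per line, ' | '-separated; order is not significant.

Per-node cardinality:
  S → 6
  σ[c>8](S) → 1
  R → 6
  (σ[c>8](S) ⋈[c=d] R) → 1

== RESULT ==
z | v | c | w | d | u
r | s | 9 | r | 9 | p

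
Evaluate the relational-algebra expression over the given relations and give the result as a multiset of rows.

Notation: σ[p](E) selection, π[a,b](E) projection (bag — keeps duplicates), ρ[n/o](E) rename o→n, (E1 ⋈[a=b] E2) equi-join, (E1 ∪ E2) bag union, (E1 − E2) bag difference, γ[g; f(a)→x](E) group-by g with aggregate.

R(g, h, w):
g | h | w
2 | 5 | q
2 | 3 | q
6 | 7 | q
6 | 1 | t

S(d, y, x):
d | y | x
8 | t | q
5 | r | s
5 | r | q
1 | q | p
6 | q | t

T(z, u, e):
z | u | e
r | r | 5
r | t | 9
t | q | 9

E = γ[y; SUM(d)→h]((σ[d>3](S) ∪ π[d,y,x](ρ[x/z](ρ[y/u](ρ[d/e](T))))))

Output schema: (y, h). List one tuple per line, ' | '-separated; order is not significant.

Stepwise |·|:
  S → 5
  σ[d>3](S) → 4
  T → 3
  ρ[d/e](T) → 3
  ρ[y/u](ρ[d/e](T)) → 3
  ρ[x/z](ρ[y/u](ρ[d/e](T))) → 3
  π[d,y,x](ρ[x/z](ρ[y/u](ρ[d/e](T)))) → 3
  (σ[d>3](S) ∪ π[d,y,x](ρ[x/z](ρ[y/u](ρ[d/e](T))))) → 7
  γ[y; SUM(d)→h]((σ[d>3](S) ∪ π[d,y,x](ρ[x/z](ρ[y/u](ρ[d/e](T)))))) → 3

== RESULT ==
y | h
q | 15
r | 15
t | 17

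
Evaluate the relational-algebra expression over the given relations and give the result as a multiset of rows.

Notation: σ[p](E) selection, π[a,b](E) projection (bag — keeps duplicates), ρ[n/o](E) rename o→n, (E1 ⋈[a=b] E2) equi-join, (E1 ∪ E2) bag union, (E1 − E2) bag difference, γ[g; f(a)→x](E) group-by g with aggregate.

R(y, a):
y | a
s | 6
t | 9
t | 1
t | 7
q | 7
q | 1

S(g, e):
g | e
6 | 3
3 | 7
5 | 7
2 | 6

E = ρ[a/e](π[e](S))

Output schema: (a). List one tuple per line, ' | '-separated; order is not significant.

Per-node cardinality:
  S → 4
  π[e](S) → 4
  ρ[a/e](π[e](S)) → 4

== RESULT ==
a
3
6
7
7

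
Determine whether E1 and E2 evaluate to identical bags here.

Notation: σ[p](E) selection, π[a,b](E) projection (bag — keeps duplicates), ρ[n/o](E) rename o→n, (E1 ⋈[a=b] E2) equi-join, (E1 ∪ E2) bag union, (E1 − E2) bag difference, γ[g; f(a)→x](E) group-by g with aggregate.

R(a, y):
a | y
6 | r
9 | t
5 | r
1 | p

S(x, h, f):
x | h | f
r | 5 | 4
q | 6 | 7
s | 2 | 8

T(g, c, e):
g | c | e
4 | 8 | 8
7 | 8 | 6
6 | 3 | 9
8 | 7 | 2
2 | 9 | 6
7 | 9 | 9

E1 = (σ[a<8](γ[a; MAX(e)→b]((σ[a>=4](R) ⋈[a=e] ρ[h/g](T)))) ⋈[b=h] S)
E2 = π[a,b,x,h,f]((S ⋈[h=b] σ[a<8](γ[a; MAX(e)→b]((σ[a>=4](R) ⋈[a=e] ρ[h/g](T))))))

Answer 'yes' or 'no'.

E1 row counts bottom-up:
  R → 4
  σ[a>=4](R) → 3
  T → 6
  ρ[h/g](T) → 6
  (σ[a>=4](R) ⋈[a=e] ρ[h/g](T)) → 4
  γ[a; MAX(e)→b]((σ[a>=4](R) ⋈[a=e] ρ[h/g](T))) → 2
  σ[a<8](γ[a; MAX(e)→b]((σ[a>=4](R) ⋈[a=e] ρ[h/g](T)))) → 1
  S → 3
  (σ[a<8](γ[a; MAX(e)→b]((σ[a>=4](R) ⋈[a=e] ρ[h/g](T)))) ⋈[b=h] S) → 1
E2 row counts bottom-up:
  S → 3
  R → 4
  σ[a>=4](R) → 3
  T → 6
  ρ[h/g](T) → 6
  (σ[a>=4](R) ⋈[a=e] ρ[h/g](T)) → 4
  γ[a; MAX(e)→b]((σ[a>=4](R) ⋈[a=e] ρ[h/g](T))) → 2
  σ[a<8](γ[a; MAX(e)→b]((σ[a>=4](R) ⋈[a=e] ρ[h/g](T)))) → 1
  (S ⋈[h=b] σ[a<8](γ[a; MAX(e)→b]((σ[a>=4](R) ⋈[a=e] ρ[h/g](T))))) → 1
  π[a,b,x,h,f]((S ⋈[h=b] σ[a<8](γ[a; MAX(e)→b]((σ[a>=4](R) ⋈[a=e] ρ[h/g](T)))))) → 1

E1 and E2 produce the same multiset:
a | b | x | h | f
6 | 6 | q | 6 | 7

yes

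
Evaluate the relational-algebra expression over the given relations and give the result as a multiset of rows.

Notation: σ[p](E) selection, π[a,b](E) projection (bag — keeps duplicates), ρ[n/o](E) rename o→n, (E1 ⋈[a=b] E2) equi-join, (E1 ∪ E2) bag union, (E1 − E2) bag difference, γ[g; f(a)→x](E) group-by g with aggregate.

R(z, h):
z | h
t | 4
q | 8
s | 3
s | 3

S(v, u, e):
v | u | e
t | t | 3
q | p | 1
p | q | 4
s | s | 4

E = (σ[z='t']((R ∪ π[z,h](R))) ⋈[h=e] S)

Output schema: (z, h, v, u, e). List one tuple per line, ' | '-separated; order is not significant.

Stepwise |·|:
  R → 4
  R → 4
  π[z,h](R) → 4
  (R ∪ π[z,h](R)) → 8
  σ[z='t']((R ∪ π[z,h](R))) → 2
  S → 4
  (σ[z='t']((R ∪ π[z,h](R))) ⋈[h=e] S) → 4

== RESULT ==
z | h | v | u | e
t | 4 | p | q | 4
t | 4 | p | q | 4
t | 4 | s | s | 4
t | 4 | s | s | 4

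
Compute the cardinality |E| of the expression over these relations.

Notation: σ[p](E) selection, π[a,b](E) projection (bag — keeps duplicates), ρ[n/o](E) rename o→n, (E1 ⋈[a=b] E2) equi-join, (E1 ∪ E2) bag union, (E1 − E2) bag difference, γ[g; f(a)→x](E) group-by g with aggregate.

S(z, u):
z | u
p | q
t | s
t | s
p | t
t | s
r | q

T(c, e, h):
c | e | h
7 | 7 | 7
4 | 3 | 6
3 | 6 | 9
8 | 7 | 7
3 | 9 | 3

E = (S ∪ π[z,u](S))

Row counts bottom-up:
  S → 6
  S → 6
  π[z,u](S) → 6
  (S ∪ π[z,u](S)) → 12

|E| = 12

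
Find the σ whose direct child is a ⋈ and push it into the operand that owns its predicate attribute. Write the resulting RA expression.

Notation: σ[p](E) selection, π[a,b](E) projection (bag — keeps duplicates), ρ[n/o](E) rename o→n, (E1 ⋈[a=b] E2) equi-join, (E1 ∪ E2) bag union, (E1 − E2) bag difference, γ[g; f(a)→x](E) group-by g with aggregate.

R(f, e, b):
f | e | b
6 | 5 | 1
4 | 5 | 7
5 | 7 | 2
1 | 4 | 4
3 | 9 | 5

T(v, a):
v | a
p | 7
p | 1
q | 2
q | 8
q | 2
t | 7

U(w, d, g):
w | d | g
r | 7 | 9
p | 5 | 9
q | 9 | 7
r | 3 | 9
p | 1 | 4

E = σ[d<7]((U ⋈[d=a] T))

σ filters on d, owned by the left side.
E' = (σ[d<7](U) ⋈[d=a] T)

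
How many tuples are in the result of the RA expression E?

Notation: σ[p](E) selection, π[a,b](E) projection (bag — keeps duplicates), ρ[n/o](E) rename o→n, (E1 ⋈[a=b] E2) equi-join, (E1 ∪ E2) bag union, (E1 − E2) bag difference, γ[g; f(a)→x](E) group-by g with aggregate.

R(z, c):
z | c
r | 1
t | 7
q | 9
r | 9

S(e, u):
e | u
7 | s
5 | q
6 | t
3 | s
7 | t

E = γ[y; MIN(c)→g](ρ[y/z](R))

Row counts bottom-up:
  R → 4
  ρ[y/z](R) → 4
  γ[y; MIN(c)→g](ρ[y/z](R)) → 3

|E| = 3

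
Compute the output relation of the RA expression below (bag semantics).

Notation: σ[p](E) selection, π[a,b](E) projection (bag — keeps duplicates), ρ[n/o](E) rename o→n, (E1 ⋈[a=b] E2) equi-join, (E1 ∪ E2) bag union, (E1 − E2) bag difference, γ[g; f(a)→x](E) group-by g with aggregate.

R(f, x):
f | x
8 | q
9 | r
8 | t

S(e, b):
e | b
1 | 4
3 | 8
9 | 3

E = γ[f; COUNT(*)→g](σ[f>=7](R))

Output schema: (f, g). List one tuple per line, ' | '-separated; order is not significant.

Row counts bottom-up:
  R → 3
  σ[f>=7](R) → 3
  γ[f; COUNT(*)→g](σ[f>=7](R)) → 2

== RESULT ==
f | g
8 | 2
9 | 1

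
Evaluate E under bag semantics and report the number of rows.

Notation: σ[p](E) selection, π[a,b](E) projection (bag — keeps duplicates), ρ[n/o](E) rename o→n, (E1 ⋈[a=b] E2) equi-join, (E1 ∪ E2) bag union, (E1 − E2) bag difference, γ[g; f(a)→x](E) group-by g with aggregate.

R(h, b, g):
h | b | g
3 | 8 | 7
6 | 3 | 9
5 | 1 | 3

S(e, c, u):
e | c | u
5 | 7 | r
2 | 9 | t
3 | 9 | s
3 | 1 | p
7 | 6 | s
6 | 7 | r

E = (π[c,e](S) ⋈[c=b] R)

Stepwise |·|:
  S → 6
  π[c,e](S) → 6
  R → 3
  (π[c,e](S) ⋈[c=b] R) → 1

|E| = 1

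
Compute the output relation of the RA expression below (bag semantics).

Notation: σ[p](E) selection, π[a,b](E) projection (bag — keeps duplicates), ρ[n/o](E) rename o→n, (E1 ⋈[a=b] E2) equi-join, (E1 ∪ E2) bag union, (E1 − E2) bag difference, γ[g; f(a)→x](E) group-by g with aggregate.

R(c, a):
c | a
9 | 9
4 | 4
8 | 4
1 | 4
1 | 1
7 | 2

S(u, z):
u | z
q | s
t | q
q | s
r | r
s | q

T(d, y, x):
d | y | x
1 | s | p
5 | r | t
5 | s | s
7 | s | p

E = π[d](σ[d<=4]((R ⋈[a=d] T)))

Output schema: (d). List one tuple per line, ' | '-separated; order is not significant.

Stepwise |·|:
  R → 6
  T → 4
  (R ⋈[a=d] T) → 1
  σ[d<=4]((R ⋈[a=d] T)) → 1
  π[d](σ[d<=4]((R ⋈[a=d] T))) → 1

== RESULT ==
d
1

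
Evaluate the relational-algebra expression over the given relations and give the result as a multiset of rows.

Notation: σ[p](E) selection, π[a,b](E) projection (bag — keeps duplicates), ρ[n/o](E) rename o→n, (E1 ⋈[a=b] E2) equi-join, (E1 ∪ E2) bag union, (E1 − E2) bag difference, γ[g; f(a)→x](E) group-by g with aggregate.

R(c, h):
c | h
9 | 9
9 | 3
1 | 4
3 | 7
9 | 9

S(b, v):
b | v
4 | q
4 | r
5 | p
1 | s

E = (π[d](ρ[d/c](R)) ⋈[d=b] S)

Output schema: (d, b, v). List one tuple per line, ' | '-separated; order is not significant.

Per-node cardinality:
  R → 5
  ρ[d/c](R) → 5
  π[d](ρ[d/c](R)) → 5
  S → 4
  (π[d](ρ[d/c](R)) ⋈[d=b] S) → 1

== RESULT ==
d | b | v
1 | 1 | s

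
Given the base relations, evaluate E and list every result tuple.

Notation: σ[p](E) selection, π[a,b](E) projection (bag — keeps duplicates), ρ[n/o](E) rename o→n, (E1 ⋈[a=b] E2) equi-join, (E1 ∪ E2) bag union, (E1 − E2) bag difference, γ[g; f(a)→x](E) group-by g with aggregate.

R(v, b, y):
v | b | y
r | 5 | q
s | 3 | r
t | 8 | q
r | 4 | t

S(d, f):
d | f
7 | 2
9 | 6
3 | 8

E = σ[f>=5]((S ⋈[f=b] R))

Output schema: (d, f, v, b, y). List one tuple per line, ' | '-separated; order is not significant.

Row counts bottom-up:
  S → 3
  R → 4
  (S ⋈[f=b] R) → 1
  σ[f>=5]((S ⋈[f=b] R)) → 1

== RESULT ==
d | f | v | b | y
3 | 8 | t | 8 | q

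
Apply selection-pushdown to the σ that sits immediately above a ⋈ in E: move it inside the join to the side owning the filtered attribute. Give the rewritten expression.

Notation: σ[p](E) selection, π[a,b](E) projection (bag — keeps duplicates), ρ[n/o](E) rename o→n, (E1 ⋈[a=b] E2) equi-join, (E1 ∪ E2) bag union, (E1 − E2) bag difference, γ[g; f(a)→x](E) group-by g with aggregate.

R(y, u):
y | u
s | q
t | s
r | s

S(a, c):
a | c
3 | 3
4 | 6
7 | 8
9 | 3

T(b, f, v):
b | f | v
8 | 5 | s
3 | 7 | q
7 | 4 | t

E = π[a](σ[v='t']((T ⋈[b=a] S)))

σ filters on v, owned by the left side.
E' = π[a]((σ[v='t'](T) ⋈[b=a] S))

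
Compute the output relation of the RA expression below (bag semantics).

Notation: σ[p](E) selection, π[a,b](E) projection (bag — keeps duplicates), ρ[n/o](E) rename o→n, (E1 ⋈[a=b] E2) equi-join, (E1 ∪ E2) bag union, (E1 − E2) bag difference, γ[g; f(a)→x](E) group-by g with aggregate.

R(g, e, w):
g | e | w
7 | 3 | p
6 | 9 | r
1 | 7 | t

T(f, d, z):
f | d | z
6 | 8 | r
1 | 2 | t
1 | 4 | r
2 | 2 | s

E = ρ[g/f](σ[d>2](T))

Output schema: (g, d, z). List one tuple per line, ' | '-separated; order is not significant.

Subexpression sizes:
  T → 4
  σ[d>2](T) → 2
  ρ[g/f](σ[d>2](T)) → 2

== RESULT ==
g | d | z
1 | 4 | r
6 | 8 | r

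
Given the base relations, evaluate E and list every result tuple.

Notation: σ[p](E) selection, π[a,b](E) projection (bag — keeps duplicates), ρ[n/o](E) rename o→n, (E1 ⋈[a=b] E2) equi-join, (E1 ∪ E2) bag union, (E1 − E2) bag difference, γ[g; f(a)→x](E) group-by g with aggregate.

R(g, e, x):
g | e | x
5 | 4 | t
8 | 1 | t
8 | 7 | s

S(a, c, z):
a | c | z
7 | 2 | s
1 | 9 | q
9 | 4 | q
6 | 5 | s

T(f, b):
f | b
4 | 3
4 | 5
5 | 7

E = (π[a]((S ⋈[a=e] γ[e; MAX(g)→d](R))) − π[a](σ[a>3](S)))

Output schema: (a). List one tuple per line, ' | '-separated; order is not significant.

Stepwise |·|:
  S → 4
  R → 3
  γ[e; MAX(g)→d](R) → 3
  (S ⋈[a=e] γ[e; MAX(g)→d](R)) → 2
  π[a]((S ⋈[a=e] γ[e; MAX(g)→d](R))) → 2
  S → 4
  σ[a>3](S) → 3
  π[a](σ[a>3](S)) → 3
  (π[a]((S ⋈[a=e] γ[e; MAX(g)→d](R))) − π[a](σ[a>3](S))) → 1

== RESULT ==
a
1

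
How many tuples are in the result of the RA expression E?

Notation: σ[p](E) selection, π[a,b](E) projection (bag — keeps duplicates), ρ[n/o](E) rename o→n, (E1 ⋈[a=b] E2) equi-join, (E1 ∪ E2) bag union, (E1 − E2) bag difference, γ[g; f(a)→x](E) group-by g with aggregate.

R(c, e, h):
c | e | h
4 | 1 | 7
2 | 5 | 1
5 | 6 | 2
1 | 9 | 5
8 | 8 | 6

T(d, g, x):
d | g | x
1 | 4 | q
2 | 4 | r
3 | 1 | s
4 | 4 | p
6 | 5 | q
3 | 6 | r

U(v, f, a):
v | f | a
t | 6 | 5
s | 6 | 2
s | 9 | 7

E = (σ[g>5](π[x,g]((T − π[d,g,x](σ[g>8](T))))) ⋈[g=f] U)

Per-node cardinality:
  T → 6
  T → 6
  σ[g>8](T) → 0
  π[d,g,x](σ[g>8](T)) → 0
  (T − π[d,g,x](σ[g>8](T))) → 6
  π[x,g]((T − π[d,g,x](σ[g>8](T)))) → 6
  σ[g>5](π[x,g]((T − π[d,g,x](σ[g>8](T))))) → 1
  U → 3
  (σ[g>5](π[x,g]((T − π[d,g,x](σ[g>8](T))))) ⋈[g=f] U) → 2

|E| = 2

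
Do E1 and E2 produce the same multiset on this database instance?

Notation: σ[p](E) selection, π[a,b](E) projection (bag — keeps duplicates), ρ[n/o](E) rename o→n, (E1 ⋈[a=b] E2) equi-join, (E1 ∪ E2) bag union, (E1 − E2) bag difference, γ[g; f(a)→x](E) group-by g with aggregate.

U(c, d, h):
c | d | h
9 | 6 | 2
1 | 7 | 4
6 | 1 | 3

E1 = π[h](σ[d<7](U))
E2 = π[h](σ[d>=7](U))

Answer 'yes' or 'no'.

E1 per-node cardinality:
  U → 3
  σ[d<7](U) → 2
  π[h](σ[d<7](U)) → 2
E2 per-node cardinality:
  U → 3
  σ[d>=7](U) → 1
  π[h](σ[d>=7](U)) → 1

E1 result:
h
2
3
E2 result:
h
4
Witness: (2,) appears 1× in E1 but 0× in E2.

no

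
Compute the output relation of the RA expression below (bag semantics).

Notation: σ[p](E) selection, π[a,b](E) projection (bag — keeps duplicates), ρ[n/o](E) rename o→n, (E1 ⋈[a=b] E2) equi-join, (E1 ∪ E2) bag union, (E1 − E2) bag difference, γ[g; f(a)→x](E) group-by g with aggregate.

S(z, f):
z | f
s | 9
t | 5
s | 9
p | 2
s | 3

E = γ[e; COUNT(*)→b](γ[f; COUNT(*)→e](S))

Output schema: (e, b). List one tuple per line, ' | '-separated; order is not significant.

Subexpression sizes:
  S → 5
  γ[f; COUNT(*)→e](S) → 4
  γ[e; COUNT(*)→b](γ[f; COUNT(*)→e](S)) → 2

== RESULT ==
e | b
1 | 3
2 | 1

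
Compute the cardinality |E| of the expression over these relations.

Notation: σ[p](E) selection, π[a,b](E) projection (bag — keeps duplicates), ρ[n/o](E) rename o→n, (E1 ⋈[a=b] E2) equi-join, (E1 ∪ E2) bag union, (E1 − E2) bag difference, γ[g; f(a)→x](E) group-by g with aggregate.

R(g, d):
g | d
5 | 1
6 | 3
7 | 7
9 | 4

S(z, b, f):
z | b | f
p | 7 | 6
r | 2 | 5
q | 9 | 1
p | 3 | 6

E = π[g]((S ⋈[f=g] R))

Per-node cardinality:
  S → 4
  R → 4
  (S ⋈[f=g] R) → 3
  π[g]((S ⋈[f=g] R)) → 3

|E| = 3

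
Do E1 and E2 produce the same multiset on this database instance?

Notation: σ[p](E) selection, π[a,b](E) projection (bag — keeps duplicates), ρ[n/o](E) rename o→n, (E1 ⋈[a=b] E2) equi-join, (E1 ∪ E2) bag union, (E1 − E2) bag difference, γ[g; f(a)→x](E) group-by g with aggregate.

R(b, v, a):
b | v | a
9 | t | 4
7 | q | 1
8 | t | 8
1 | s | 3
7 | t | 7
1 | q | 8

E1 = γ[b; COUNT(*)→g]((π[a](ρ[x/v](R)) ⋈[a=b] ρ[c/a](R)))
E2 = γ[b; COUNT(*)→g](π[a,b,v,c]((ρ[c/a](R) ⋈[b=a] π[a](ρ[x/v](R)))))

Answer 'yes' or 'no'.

E1 row counts bottom-up:
  R → 6
  ρ[x/v](R) → 6
  π[a](ρ[x/v](R)) → 6
  R → 6
  ρ[c/a](R) → 6
  (π[a](ρ[x/v](R)) ⋈[a=b] ρ[c/a](R)) → 6
  γ[b; COUNT(*)→g]((π[a](ρ[x/v](R)) ⋈[a=b] ρ[c/a](R))) → 3
E2 row counts bottom-up:
  R → 6
  ρ[c/a](R) → 6
  R → 6
  ρ[x/v](R) → 6
  π[a](ρ[x/v](R)) → 6
  (ρ[c/a](R) ⋈[b=a] π[a](ρ[x/v](R))) → 6
  π[a,b,v,c]((ρ[c/a](R) ⋈[b=a] π[a](ρ[x/v](R)))) → 6
  γ[b; COUNT(*)→g](π[a,b,v,c]((ρ[c/a](R) ⋈[b=a] π[a](ρ[x/v](R))))) → 3

E1 and E2 produce the same multiset:
b | g
1 | 2
7 | 2
8 | 2

yes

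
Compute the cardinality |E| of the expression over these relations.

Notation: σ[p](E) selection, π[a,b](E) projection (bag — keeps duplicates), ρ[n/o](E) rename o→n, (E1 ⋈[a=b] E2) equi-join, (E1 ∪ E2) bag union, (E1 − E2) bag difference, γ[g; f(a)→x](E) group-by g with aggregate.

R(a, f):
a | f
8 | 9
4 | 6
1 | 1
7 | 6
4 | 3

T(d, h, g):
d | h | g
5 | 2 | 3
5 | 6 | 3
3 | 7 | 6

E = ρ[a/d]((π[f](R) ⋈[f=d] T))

Row counts bottom-up:
  R → 5
  π[f](R) → 5
  T → 3
  (π[f](R) ⋈[f=d] T) → 1
  ρ[a/d]((π[f](R) ⋈[f=d] T)) → 1

|E| = 1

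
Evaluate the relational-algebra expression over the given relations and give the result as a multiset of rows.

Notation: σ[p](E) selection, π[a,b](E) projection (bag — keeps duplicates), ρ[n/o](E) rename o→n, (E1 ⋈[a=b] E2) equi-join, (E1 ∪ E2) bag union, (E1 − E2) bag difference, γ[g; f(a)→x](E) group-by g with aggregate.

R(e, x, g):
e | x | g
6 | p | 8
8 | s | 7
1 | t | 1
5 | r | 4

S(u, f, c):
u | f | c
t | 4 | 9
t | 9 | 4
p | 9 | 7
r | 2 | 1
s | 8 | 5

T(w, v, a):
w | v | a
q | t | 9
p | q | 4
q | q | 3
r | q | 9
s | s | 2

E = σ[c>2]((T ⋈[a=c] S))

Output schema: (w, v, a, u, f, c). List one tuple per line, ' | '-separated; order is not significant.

Per-node cardinality:
  T → 5
  S → 5
  (T ⋈[a=c] S) → 3
  σ[c>2]((T ⋈[a=c] S)) → 3

== RESULT ==
w | v | a | u | f | c
p | q | 4 | t | 9 | 4
q | t | 9 | t | 4 | 9
r | q | 9 | t | 4 | 9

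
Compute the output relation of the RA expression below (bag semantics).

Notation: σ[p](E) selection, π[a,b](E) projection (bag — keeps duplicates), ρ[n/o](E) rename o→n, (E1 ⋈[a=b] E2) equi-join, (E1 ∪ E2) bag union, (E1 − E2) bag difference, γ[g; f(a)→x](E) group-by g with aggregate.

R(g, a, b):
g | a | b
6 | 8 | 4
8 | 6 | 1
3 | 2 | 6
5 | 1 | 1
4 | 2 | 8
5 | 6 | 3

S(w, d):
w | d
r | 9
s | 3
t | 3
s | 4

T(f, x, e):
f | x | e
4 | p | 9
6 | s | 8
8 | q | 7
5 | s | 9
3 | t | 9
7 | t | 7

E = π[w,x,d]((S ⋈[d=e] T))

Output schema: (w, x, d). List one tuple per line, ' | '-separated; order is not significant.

Subexpression sizes:
  S → 4
  T → 6
  (S ⋈[d=e] T) → 3
  π[w,x,d]((S ⋈[d=e] T)) → 3

== RESULT ==
w | x | d
r | p | 9
r | s | 9
r | t | 9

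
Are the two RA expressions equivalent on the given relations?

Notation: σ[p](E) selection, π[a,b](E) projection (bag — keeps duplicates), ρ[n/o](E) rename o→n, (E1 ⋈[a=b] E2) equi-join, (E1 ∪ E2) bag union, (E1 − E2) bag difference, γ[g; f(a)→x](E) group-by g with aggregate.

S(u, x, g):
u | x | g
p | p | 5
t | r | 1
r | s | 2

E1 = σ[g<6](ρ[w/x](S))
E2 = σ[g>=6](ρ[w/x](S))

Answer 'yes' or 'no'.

E1 row counts bottom-up:
  S → 3
  ρ[w/x](S) → 3
  σ[g<6](ρ[w/x](S)) → 3
E2 row counts bottom-up:
  S → 3
  ρ[w/x](S) → 3
  σ[g>=6](ρ[w/x](S)) → 0

E1 result:
u | w | g
p | p | 5
r | s | 2
t | r | 1
E2 result:
u | w | g
(0 rows)
Witness: ('p', 'p', 5) appears 1× in E1 but 0× in E2.

no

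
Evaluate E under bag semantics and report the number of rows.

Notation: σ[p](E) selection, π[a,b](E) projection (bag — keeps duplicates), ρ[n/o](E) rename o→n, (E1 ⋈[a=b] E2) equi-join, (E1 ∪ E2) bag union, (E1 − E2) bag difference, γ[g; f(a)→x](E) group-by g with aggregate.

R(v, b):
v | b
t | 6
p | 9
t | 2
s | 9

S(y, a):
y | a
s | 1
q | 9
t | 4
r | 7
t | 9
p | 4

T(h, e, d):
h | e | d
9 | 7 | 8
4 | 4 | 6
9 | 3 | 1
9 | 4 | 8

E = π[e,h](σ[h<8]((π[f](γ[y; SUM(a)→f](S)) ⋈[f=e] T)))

Per-node cardinality:
  S → 6
  γ[y; SUM(a)→f](S) → 5
  π[f](γ[y; SUM(a)→f](S)) → 5
  T → 4
  (π[f](γ[y; SUM(a)→f](S)) ⋈[f=e] T) → 3
  σ[h<8]((π[f](γ[y; SUM(a)→f](S)) ⋈[f=e] T)) → 1
  π[e,h](σ[h<8]((π[f](γ[y; SUM(a)→f](S)) ⋈[f=e] T))) → 1

|E| = 1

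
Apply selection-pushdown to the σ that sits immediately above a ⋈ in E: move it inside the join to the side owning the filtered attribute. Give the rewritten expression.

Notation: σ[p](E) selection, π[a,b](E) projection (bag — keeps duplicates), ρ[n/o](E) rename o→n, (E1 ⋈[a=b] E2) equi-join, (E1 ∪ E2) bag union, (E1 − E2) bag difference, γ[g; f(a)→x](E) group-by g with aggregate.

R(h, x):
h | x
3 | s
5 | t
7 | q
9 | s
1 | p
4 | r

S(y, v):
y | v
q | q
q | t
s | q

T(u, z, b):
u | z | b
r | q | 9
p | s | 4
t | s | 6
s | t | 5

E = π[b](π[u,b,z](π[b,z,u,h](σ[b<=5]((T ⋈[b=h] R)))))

σ filters on b, owned by the left side.
E' = π[b](π[u,b,z](π[b,z,u,h]((σ[b<=5](T) ⋈[b=h] R))))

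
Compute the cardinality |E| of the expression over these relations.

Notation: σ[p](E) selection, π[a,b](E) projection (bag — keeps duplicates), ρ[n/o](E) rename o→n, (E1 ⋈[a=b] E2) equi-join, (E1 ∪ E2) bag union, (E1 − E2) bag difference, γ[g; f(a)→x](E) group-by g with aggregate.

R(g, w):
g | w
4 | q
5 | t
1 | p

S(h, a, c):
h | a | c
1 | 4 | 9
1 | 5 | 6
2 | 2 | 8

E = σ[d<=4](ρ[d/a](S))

Per-node cardinality:
  S → 3
  ρ[d/a](S) → 3
  σ[d<=4](ρ[d/a](S)) → 2

|E| = 2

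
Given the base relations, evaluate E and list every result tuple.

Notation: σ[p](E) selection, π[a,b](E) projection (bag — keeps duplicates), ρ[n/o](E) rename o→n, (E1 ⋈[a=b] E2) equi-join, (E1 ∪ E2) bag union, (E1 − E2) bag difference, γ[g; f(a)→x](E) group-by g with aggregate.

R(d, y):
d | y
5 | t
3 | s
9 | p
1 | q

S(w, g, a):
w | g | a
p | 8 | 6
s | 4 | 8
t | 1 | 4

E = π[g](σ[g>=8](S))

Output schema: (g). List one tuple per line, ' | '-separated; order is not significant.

Per-node cardinality:
  S → 3
  σ[g>=8](S) → 1
  π[g](σ[g>=8](S)) → 1

== RESULT ==
g
8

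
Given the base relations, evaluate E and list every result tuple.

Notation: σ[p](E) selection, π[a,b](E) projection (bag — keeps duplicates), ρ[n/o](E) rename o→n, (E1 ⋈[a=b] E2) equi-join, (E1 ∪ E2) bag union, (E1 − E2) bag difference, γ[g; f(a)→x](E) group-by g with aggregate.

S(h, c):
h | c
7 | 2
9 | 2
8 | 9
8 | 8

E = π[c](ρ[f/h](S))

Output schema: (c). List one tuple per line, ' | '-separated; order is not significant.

Subexpression sizes:
  S → 4
  ρ[f/h](S) → 4
  π[c](ρ[f/h](S)) → 4

== RESULT ==
c
2
2
8
9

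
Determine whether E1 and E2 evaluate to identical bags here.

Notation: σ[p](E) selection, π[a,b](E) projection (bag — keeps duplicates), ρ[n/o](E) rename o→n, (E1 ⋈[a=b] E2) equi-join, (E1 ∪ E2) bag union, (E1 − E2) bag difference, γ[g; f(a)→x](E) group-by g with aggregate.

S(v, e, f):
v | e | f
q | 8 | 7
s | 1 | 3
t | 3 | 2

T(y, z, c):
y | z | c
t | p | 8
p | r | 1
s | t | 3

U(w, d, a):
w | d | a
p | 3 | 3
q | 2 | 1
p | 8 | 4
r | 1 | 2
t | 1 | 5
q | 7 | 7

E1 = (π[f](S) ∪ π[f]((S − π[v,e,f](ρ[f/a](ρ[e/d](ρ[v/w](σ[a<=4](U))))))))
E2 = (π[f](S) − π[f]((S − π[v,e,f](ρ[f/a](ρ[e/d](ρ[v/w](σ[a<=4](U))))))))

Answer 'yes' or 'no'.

E1 per-node cardinality:
  S → 3
  π[f](S) → 3
  S → 3
  U → 6
  σ[a<=4](U) → 4
  ρ[v/w](σ[a<=4](U)) → 4
  ρ[e/d](ρ[v/w](σ[a<=4](U))) → 4
  ρ[f/a](ρ[e/d](ρ[v/w](σ[a<=4](U)))) → 4
  π[v,e,f](ρ[f/a](ρ[e/d](ρ[v/w](σ[a<=4](U))))) → 4
  (S − π[v,e,f](ρ[f/a](ρ[e/d](ρ[v/w](σ[a<=4](U)))))) → 3
  π[f]((S − π[v,e,f](ρ[f/a](ρ[e/d](ρ[v/w](σ[a<=4](U))))))) → 3
  (π[f](S) ∪ π[f]((S − π[v,e,f](ρ[f/a](ρ[e/d](ρ[v/w](σ[a<=4](U)))))))) → 6
E2 per-node cardinality:
  S → 3
  π[f](S) → 3
  S → 3
  U → 6
  σ[a<=4](U) → 4
  ρ[v/w](σ[a<=4](U)) → 4
  ρ[e/d](ρ[v/w](σ[a<=4](U))) → 4
  ρ[f/a](ρ[e/d](ρ[v/w](σ[a<=4](U)))) → 4
  π[v,e,f](ρ[f/a](ρ[e/d](ρ[v/w](σ[a<=4](U))))) → 4
  (S − π[v,e,f](ρ[f/a](ρ[e/d](ρ[v/w](σ[a<=4](U)))))) → 3
  π[f]((S − π[v,e,f](ρ[f/a](ρ[e/d](ρ[v/w](σ[a<=4](U))))))) → 3
  (π[f](S) − π[f]((S − π[v,e,f](ρ[f/a](ρ[e/d](ρ[v/w](σ[a<=4](U)))))))) → 0

E1 result:
f
2
2
3
3
7
7
E2 result:
f
(0 rows)
Witness: (7,) appears 2× in E1 but 0× in E2.

no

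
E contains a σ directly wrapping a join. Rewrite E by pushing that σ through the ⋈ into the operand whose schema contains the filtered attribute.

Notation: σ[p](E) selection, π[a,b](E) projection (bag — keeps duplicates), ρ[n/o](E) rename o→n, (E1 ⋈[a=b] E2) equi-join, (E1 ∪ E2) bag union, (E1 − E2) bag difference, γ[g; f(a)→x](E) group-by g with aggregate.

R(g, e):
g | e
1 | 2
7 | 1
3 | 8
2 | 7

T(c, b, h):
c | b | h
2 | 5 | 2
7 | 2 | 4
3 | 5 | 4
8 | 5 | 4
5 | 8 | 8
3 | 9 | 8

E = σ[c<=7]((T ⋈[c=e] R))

σ filters on c, owned by the left side.
E' = (σ[c<=7](T) ⋈[c=e] R)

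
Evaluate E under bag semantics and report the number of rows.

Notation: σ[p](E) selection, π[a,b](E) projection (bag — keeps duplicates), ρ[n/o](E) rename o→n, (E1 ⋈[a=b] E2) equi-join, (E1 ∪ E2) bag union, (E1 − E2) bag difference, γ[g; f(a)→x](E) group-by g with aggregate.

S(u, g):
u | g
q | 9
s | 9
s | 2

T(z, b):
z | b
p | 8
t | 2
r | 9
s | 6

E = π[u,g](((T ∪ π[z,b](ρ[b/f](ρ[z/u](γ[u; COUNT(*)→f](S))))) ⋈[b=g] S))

Row counts bottom-up:
  T → 4
  S → 3
  γ[u; COUNT(*)→f](S) → 2
  ρ[z/u](γ[u; COUNT(*)→f](S)) → 2
  ρ[b/f](ρ[z/u](γ[u; COUNT(*)→f](S))) → 2
  π[z,b](ρ[b/f](ρ[z/u](γ[u; COUNT(*)→f](S)))) → 2
  (T ∪ π[z,b](ρ[b/f](ρ[z/u](γ[u; COUNT(*)→f](S))))) → 6
  S → 3
  ((T ∪ π[z,b](ρ[b/f](ρ[z/u](γ[u; COUNT(*)→f](S))))) ⋈[b=g] S) → 4
  π[u,g](((T ∪ π[z,b](ρ[b/f](ρ[z/u](γ[u; COUNT(*)→f](S))))) ⋈[b=g] S)) → 4

|E| = 4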